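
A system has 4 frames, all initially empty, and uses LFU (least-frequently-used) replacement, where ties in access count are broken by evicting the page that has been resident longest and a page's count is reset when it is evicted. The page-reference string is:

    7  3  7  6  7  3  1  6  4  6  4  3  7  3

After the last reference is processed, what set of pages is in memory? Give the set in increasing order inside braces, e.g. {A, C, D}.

7 -> miss, frames [7]
3 -> miss, frames [7, 3]
7 -> hit
6 -> miss, frames [7, 3, 6]
7 -> hit
3 -> hit
1 -> miss, frames [7, 3, 6, 1]
6 -> hit
4 -> miss, evict 1, frames [7, 3, 6, 4]
6 -> hit
4 -> hit
3 -> hit
7 -> hit
3 -> hit

{3, 4, 6, 7}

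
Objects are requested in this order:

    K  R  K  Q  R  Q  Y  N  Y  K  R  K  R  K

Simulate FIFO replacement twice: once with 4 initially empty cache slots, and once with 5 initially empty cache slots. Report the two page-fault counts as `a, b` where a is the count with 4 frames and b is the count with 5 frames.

4 frames: F F . F . . F F . F F . . . → 7 faults.
5 frames: F F . F . . F F . . . . . . → 5 faults.
5 < 7: adding a frame reduced faults, as is typical.

7, 5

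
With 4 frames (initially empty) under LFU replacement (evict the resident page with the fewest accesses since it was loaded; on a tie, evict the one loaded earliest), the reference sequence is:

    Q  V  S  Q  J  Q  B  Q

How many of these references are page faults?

Q → fault, frames {Q}
V → fault, frames {Q,V}
S → fault, frames {Q,V,S}
Q → hit
J → fault, frames {Q,V,S,J}
Q → hit
B → fault, evict V, frames {Q,S,J,B}
Q → hit
Page faults: 5.

5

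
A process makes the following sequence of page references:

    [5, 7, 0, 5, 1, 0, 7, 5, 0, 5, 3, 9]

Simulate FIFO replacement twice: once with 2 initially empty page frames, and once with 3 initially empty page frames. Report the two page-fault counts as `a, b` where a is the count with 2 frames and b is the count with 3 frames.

2 frames: F F F F F F F F F . F F → 11 faults.
3 frames: F F F . F . . F . . F F → 7 faults.
7 < 11: adding a frame reduced faults, as is typical.

11, 7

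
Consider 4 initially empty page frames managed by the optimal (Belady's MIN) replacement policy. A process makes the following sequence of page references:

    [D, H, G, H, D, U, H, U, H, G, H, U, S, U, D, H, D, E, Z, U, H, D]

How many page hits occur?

15

D -> miss, frames (D)
H -> miss, frames (D H)
G -> miss, frames (D H G)
H -> hit
D -> hit
U -> miss, frames (D H G U)
H -> hit
U -> hit
H -> hit
G -> hit
H -> hit
U -> hit
S -> miss, evict G, frames (D H U S)
U -> hit
D -> hit
H -> hit
D -> hit
E -> miss, evict S, frames (D H U E)
Z -> miss, evict E, frames (D H U Z)
U -> hit
H -> hit
D -> hit
Hits: 15.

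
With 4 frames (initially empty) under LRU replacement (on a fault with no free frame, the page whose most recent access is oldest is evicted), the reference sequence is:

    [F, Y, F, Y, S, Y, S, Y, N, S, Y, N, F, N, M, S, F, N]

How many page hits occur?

F: fault, frames [F]
Y: fault, frames [F, Y]
F: hit
Y: hit
S: fault, frames [F, Y, S]
Y: hit
S: hit
Y: hit
N: fault, frames [F, S, Y, N]
S: hit
Y: hit
N: hit
F: hit
N: hit
M: fault, evict S, frames [Y, F, N, M]
S: fault, evict Y, frames [F, N, M, S]
F: hit
N: hit
Hits: 12.

12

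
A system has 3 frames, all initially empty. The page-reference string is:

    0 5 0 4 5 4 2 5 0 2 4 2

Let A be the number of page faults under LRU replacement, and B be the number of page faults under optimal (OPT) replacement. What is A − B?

Under LRU: F F . F . . F . F . F . → 6 faults.
Under OPT: F F . F . . F . . . F . → 5 faults.
A − B = 6 − 5 = 1.

1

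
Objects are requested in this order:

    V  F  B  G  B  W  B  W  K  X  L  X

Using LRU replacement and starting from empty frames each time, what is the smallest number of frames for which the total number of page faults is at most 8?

2

f=1: 12 faults
f=2: 8 faults
f=3: 8 faults
f=4: 8 faults
f=5: 8 faults
f=6: 8 faults
f=7: 8 faults
f=8: 8 faults
Smallest f with faults ≤ 8 is 2.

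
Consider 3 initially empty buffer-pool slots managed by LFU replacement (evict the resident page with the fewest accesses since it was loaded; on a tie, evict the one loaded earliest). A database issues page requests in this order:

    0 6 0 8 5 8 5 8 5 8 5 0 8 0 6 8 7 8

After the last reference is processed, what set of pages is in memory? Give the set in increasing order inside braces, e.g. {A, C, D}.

{5, 7, 8}

0 -> fault, frames {0}
6 -> fault, frames {0,6}
0 -> hit
8 -> fault, frames {0,6,8}
5 -> fault, evict 6, frames {0,8,5}
8 -> hit
5 -> hit
8 -> hit
5 -> hit
8 -> hit
5 -> hit
0 -> hit
8 -> hit
0 -> hit
6 -> fault, evict 0, frames {8,5,6}
8 -> hit
7 -> fault, evict 6, frames {8,5,7}
8 -> hit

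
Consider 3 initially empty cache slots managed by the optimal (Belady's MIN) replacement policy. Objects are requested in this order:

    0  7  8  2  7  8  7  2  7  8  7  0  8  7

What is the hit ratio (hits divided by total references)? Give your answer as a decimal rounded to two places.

0.64

0 -> fault, frames (0)
7 -> fault, frames (0 7)
8 -> fault, frames (0 7 8)
2 -> fault, evict 0, frames (7 8 2)
7 -> hit
8 -> hit
7 -> hit
2 -> hit
7 -> hit
8 -> hit
7 -> hit
0 -> fault, evict 2, frames (7 8 0)
8 -> hit
7 -> hit
Hits: 9 of 14 references → 9/14 = 0.6429.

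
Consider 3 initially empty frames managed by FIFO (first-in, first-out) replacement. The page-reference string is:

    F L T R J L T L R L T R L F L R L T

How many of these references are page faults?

F: fault, frames {F}
L: fault, frames {F,L}
T: fault, frames {F,L,T}
R: fault, evict F, frames {L,T,R}
J: fault, evict L, frames {T,R,J}
L: fault, evict T, frames {R,J,L}
T: fault, evict R, frames {J,L,T}
L: hit
R: fault, evict J, frames {L,T,R}
L: hit
T: hit
R: hit
L: hit
F: fault, evict L, frames {T,R,F}
L: fault, evict T, frames {R,F,L}
R: hit
L: hit
T: fault, evict R, frames {F,L,T}
Page faults: 11.

11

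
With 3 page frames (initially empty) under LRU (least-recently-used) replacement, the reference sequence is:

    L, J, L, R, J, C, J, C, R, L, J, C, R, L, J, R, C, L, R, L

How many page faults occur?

L -> fault, frames (L)
J -> fault, frames (L J)
L -> hit
R -> fault, frames (J L R)
J -> hit
C -> fault, evict L, frames (R J C)
J -> hit
C -> hit
R -> hit
L -> fault, evict J, frames (C R L)
J -> fault, evict C, frames (R L J)
C -> fault, evict R, frames (L J C)
R -> fault, evict L, frames (J C R)
L -> fault, evict J, frames (C R L)
J -> fault, evict C, frames (R L J)
R -> hit
C -> fault, evict L, frames (J R C)
L -> fault, evict J, frames (R C L)
R -> hit
L -> hit
Page faults: 12.

12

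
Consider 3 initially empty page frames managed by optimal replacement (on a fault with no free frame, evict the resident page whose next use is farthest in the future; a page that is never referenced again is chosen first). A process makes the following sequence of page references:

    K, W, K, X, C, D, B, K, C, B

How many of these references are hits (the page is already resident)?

K → fault, frames (K)
W → fault, frames (K W)
K → hit
X → fault, frames (K W X)
C → fault, evict X, frames (K W C)
D → fault, evict W, frames (K C D)
B → fault, evict D, frames (K C B)
K → hit
C → hit
B → hit
Hits: 4.

4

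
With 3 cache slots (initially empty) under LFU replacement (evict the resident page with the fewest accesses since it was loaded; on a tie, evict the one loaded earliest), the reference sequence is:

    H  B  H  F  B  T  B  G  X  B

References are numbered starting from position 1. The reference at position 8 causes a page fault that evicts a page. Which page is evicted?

pos 1: H: fault, frames [H]
pos 2: B: fault, frames [H, B]
pos 3: H: hit
pos 4: F: fault, frames [H, B, F]
pos 5: B: hit
pos 6: T: fault, evict F, frames [H, B, T]
pos 7: B: hit
pos 8: G: fault, evict T, frames [H, B, G]
At position 8, page T is evicted.

T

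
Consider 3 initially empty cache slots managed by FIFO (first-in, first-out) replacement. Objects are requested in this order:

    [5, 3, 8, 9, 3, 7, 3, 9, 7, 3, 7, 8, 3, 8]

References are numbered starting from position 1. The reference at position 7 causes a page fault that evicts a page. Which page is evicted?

pos 1: 5 -> miss, frames [5]
pos 2: 3 -> miss, frames [5, 3]
pos 3: 8 -> miss, frames [5, 3, 8]
pos 4: 9 -> miss, evict 5, frames [3, 8, 9]
pos 5: 3 -> hit
pos 6: 7 -> miss, evict 3, frames [8, 9, 7]
pos 7: 3 -> miss, evict 8, frames [9, 7, 3]
At position 7, page 8 is evicted.

8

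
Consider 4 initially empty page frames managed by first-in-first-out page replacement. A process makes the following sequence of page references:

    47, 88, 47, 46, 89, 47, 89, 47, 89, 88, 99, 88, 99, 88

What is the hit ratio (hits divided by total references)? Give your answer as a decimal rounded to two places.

0.64

47 → miss, frames (47)
88 → miss, frames (47 88)
47 → hit
46 → miss, frames (47 88 46)
89 → miss, frames (47 88 46 89)
47 → hit
89 → hit
47 → hit
89 → hit
88 → hit
99 → miss, evict 47, frames (88 46 89 99)
88 → hit
99 → hit
88 → hit
Hits: 9 of 14 references → 9/14 = 0.6429.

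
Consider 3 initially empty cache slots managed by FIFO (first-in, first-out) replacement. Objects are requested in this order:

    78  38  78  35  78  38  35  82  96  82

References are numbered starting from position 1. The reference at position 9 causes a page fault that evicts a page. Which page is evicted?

pos 1: 78 → miss, frames [78]
pos 2: 38 → miss, frames [78, 38]
pos 3: 78 → hit
pos 4: 35 → miss, frames [78, 38, 35]
pos 5: 78 → hit
pos 6: 38 → hit
pos 7: 35 → hit
pos 8: 82 → miss, evict 78, frames [38, 35, 82]
pos 9: 96 → miss, evict 38, frames [35, 82, 96]
At position 9, page 38 is evicted.

38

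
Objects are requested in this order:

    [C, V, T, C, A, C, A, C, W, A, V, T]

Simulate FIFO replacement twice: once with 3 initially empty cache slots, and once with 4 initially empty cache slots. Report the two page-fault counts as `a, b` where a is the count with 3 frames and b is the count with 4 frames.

3 frames: F F F . F F . . F . F F → 8 faults.
4 frames: F F F . F . . . F . . . → 5 faults.
5 < 8: adding a frame reduced faults, as is typical.

8, 5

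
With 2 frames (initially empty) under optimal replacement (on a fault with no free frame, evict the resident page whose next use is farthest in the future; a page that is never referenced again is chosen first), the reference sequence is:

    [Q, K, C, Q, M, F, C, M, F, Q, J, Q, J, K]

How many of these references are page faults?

9

Q → fault, frames [Q]
K → fault, frames [Q, K]
C → fault, evict K, frames [Q, C]
Q → hit
M → fault, evict Q, frames [C, M]
F → fault, evict M, frames [C, F]
C → hit
M → fault, evict C, frames [F, M]
F → hit
Q → fault, evict M, frames [F, Q]
J → fault, evict F, frames [Q, J]
Q → hit
J → hit
K → fault, evict J, frames [Q, K]
Page faults: 9.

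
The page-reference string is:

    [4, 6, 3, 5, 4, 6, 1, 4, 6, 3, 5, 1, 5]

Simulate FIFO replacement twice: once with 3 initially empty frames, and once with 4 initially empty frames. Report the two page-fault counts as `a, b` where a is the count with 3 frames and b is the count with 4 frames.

9, 10

3 frames: F F F F F F F . . F F . . → 9 faults.
4 frames: F F F F . . F F F F F F . → 10 faults.
10 > 9: adding a frame increased faults — Belady's anomaly.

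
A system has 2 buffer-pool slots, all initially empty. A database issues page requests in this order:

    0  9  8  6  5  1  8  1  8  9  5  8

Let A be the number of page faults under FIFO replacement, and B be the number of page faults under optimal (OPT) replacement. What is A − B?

Under FIFO: F F F F F F F . . F F F → 10 faults.
Under OPT: F F F F F F . . . F F . → 8 faults.
A − B = 10 − 8 = 2.

2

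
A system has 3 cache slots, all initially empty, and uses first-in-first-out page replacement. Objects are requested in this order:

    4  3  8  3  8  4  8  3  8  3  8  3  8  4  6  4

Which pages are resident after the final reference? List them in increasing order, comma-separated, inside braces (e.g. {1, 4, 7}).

4: fault, frames {4}
3: fault, frames {4,3}
8: fault, frames {4,3,8}
3: hit
8: hit
4: hit
8: hit
3: hit
8: hit
3: hit
8: hit
3: hit
8: hit
4: hit
6: fault, evict 4, frames {3,8,6}
4: fault, evict 3, frames {8,6,4}

{4, 6, 8}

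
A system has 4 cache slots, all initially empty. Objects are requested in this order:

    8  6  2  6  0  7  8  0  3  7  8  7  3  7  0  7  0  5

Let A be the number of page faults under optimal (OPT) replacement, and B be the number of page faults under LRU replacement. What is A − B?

Under OPT: F F F . F F . . F . . . . . . . . F → 7 faults.
Under LRU: F F F . F F F . F . . . . . . . . F → 8 faults.
A − B = 7 − 8 = -1.

-1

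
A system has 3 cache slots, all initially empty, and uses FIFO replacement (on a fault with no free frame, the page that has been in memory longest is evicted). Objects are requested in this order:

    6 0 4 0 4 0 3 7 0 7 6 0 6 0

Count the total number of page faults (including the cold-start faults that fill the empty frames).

6: miss, frames [6]
0: miss, frames [6, 0]
4: miss, frames [6, 0, 4]
0: hit
4: hit
0: hit
3: miss, evict 6, frames [0, 4, 3]
7: miss, evict 0, frames [4, 3, 7]
0: miss, evict 4, frames [3, 7, 0]
7: hit
6: miss, evict 3, frames [7, 0, 6]
0: hit
6: hit
0: hit
Page faults: 7.

7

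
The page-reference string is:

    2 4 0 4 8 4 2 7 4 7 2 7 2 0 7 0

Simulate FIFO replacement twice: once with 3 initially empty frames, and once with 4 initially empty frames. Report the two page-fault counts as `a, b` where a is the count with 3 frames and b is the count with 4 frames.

3 frames: F F F . F . F F F . . . . F . . → 8 faults.
4 frames: F F F . F . . F . . F . . . . . → 6 faults.
6 < 8: adding a frame reduced faults, as is typical.

8, 6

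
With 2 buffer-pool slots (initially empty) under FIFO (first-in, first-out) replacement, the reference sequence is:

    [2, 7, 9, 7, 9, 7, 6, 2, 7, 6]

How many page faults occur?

2: fault, frames [2]
7: fault, frames [2, 7]
9: fault, evict 2, frames [7, 9]
7: hit
9: hit
7: hit
6: fault, evict 7, frames [9, 6]
2: fault, evict 9, frames [6, 2]
7: fault, evict 6, frames [2, 7]
6: fault, evict 2, frames [7, 6]
Page faults: 7.

7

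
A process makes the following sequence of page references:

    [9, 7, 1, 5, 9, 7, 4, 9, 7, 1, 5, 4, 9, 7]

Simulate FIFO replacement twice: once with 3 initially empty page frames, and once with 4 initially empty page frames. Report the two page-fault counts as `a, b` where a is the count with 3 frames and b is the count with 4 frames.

3 frames: F F F F F F F . . F F . F F → 11 faults.
4 frames: F F F F . . F F F F F F F F → 12 faults.
12 > 11: adding a frame increased faults — Belady's anomaly.

11, 12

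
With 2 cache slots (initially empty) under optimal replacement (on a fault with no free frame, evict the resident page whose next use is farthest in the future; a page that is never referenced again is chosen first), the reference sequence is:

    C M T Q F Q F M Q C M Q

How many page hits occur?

4

C → miss, frames {C}
M → miss, frames {C,M}
T → miss, evict C, frames {M,T}
Q → miss, evict T, frames {M,Q}
F → miss, evict M, frames {Q,F}
Q → hit
F → hit
M → miss, evict F, frames {Q,M}
Q → hit
C → miss, evict Q, frames {M,C}
M → hit
Q → miss, evict C, frames {M,Q}
Hits: 4.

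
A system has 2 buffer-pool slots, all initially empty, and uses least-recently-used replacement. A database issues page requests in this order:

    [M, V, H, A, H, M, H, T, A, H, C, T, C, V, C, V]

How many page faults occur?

M -> miss, frames {M}
V -> miss, frames {M,V}
H -> miss, evict M, frames {V,H}
A -> miss, evict V, frames {H,A}
H -> hit
M -> miss, evict A, frames {H,M}
H -> hit
T -> miss, evict M, frames {H,T}
A -> miss, evict H, frames {T,A}
H -> miss, evict T, frames {A,H}
C -> miss, evict A, frames {H,C}
T -> miss, evict H, frames {C,T}
C -> hit
V -> miss, evict T, frames {C,V}
C -> hit
V -> hit
Page faults: 11.

11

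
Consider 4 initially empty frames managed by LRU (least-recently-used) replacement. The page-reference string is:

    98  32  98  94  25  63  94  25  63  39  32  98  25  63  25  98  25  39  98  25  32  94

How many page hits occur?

98 -> fault, frames (98)
32 -> fault, frames (98 32)
98 -> hit
94 -> fault, frames (32 98 94)
25 -> fault, frames (32 98 94 25)
63 -> fault, evict 32, frames (98 94 25 63)
94 -> hit
25 -> hit
63 -> hit
39 -> fault, evict 98, frames (94 25 63 39)
32 -> fault, evict 94, frames (25 63 39 32)
98 -> fault, evict 25, frames (63 39 32 98)
25 -> fault, evict 63, frames (39 32 98 25)
63 -> fault, evict 39, frames (32 98 25 63)
25 -> hit
98 -> hit
25 -> hit
39 -> fault, evict 32, frames (63 98 25 39)
98 -> hit
25 -> hit
32 -> fault, evict 63, frames (39 98 25 32)
94 -> fault, evict 39, frames (98 25 32 94)
Hits: 9.

9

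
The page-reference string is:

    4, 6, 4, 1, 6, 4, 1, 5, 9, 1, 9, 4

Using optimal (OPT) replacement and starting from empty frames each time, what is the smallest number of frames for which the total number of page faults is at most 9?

2

f=1: 12 faults
f=2: 7 faults
f=3: 5 faults
f=4: 5 faults
f=5: 5 faults
Smallest f with faults ≤ 9 is 2.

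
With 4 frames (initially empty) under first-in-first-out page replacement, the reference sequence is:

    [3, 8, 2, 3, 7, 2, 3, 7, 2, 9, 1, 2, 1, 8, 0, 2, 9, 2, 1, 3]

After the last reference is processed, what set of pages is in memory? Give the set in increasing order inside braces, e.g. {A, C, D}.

{1, 2, 3, 9}

3 → miss, frames [3]
8 → miss, frames [3, 8]
2 → miss, frames [3, 8, 2]
3 → hit
7 → miss, frames [3, 8, 2, 7]
2 → hit
3 → hit
7 → hit
2 → hit
9 → miss, evict 3, frames [8, 2, 7, 9]
1 → miss, evict 8, frames [2, 7, 9, 1]
2 → hit
1 → hit
8 → miss, evict 2, frames [7, 9, 1, 8]
0 → miss, evict 7, frames [9, 1, 8, 0]
2 → miss, evict 9, frames [1, 8, 0, 2]
9 → miss, evict 1, frames [8, 0, 2, 9]
2 → hit
1 → miss, evict 8, frames [0, 2, 9, 1]
3 → miss, evict 0, frames [2, 9, 1, 3]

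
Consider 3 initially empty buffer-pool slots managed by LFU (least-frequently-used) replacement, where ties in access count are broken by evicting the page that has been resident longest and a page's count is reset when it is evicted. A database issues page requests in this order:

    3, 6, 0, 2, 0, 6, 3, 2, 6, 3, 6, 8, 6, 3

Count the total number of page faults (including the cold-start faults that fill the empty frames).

9

3 -> miss, frames [3]
6 -> miss, frames [3, 6]
0 -> miss, frames [3, 6, 0]
2 -> miss, evict 3, frames [6, 0, 2]
0 -> hit
6 -> hit
3 -> miss, evict 2, frames [6, 0, 3]
2 -> miss, evict 3, frames [6, 0, 2]
6 -> hit
3 -> miss, evict 2, frames [6, 0, 3]
6 -> hit
8 -> miss, evict 3, frames [6, 0, 8]
6 -> hit
3 -> miss, evict 8, frames [6, 0, 3]
Page faults: 9.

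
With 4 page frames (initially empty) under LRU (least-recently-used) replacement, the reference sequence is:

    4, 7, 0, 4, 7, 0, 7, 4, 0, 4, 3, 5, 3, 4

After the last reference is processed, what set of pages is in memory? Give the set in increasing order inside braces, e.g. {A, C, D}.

4: miss, frames [4]
7: miss, frames [4, 7]
0: miss, frames [4, 7, 0]
4: hit
7: hit
0: hit
7: hit
4: hit
0: hit
4: hit
3: miss, frames [7, 0, 4, 3]
5: miss, evict 7, frames [0, 4, 3, 5]
3: hit
4: hit

{0, 3, 4, 5}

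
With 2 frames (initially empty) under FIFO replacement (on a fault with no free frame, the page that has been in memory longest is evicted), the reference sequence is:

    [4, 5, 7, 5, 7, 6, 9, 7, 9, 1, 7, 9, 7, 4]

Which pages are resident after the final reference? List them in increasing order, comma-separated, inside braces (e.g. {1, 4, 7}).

4 → miss, frames {4}
5 → miss, frames {4,5}
7 → miss, evict 4, frames {5,7}
5 → hit
7 → hit
6 → miss, evict 5, frames {7,6}
9 → miss, evict 7, frames {6,9}
7 → miss, evict 6, frames {9,7}
9 → hit
1 → miss, evict 9, frames {7,1}
7 → hit
9 → miss, evict 7, frames {1,9}
7 → miss, evict 1, frames {9,7}
4 → miss, evict 9, frames {7,4}

{4, 7}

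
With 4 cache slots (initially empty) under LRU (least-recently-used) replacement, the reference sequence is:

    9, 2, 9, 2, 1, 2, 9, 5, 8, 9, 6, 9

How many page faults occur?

9: fault, frames {9}
2: fault, frames {9,2}
9: hit
2: hit
1: fault, frames {9,2,1}
2: hit
9: hit
5: fault, frames {1,2,9,5}
8: fault, evict 1, frames {2,9,5,8}
9: hit
6: fault, evict 2, frames {5,8,9,6}
9: hit
Page faults: 6.

6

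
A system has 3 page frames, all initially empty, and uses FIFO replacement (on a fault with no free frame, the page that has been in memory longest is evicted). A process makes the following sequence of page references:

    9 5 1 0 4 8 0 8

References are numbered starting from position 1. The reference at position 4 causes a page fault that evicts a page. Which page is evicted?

pos 1: 9 → fault, frames (9)
pos 2: 5 → fault, frames (9 5)
pos 3: 1 → fault, frames (9 5 1)
pos 4: 0 → fault, evict 9, frames (5 1 0)
At position 4, page 9 is evicted.

9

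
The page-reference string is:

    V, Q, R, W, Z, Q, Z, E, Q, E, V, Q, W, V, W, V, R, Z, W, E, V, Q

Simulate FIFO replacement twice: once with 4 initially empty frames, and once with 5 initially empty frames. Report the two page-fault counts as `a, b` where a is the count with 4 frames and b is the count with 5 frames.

4 frames: F F F F F . . F F . F . F . . . F F . F F F → 14 faults.
5 frames: F F F F F . . F . . F F . . . . F . F . . . → 10 faults.
10 < 14: adding a frame reduced faults, as is typical.

14, 10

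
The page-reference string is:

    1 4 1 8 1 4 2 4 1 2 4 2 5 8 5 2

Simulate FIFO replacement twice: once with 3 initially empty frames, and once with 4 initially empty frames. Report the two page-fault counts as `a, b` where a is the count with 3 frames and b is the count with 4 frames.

9, 5

3 frames: F F . F . . F . F . F . F F . F → 9 faults.
4 frames: F F . F . . F . . . . . F . . . → 5 faults.
5 < 9: adding a frame reduced faults, as is typical.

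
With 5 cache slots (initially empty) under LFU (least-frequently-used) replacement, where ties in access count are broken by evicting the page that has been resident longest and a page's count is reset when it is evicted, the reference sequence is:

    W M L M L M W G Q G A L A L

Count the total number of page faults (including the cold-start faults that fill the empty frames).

W -> fault, frames {W}
M -> fault, frames {W,M}
L -> fault, frames {W,M,L}
M -> hit
L -> hit
M -> hit
W -> hit
G -> fault, frames {W,M,L,G}
Q -> fault, frames {W,M,L,G,Q}
G -> hit
A -> fault, evict Q, frames {W,M,L,G,A}
L -> hit
A -> hit
L -> hit
Page faults: 6.

6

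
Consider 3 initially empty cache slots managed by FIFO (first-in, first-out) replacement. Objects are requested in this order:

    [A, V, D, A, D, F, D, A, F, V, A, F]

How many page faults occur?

A → miss, frames {A}
V → miss, frames {A,V}
D → miss, frames {A,V,D}
A → hit
D → hit
F → miss, evict A, frames {V,D,F}
D → hit
A → miss, evict V, frames {D,F,A}
F → hit
V → miss, evict D, frames {F,A,V}
A → hit
F → hit
Page faults: 6.

6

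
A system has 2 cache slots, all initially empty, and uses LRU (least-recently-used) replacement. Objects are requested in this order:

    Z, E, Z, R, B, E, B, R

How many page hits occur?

Z: miss, frames [Z]
E: miss, frames [Z, E]
Z: hit
R: miss, evict E, frames [Z, R]
B: miss, evict Z, frames [R, B]
E: miss, evict R, frames [B, E]
B: hit
R: miss, evict E, frames [B, R]
Hits: 2.

2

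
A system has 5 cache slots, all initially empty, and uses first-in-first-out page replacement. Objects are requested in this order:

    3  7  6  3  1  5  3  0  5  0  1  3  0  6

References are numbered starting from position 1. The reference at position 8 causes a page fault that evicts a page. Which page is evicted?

3

pos 1: 3 -> miss, frames {3}
pos 2: 7 -> miss, frames {3,7}
pos 3: 6 -> miss, frames {3,7,6}
pos 4: 3 -> hit
pos 5: 1 -> miss, frames {3,7,6,1}
pos 6: 5 -> miss, frames {3,7,6,1,5}
pos 7: 3 -> hit
pos 8: 0 -> miss, evict 3, frames {7,6,1,5,0}
At position 8, page 3 is evicted.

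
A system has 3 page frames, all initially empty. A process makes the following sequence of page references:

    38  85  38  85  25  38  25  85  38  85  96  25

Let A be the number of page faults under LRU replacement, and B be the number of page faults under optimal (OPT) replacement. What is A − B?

Under LRU: F F . . F . . . . . F F → 5 faults.
Under OPT: F F . . F . . . . . F . → 4 faults.
A − B = 5 − 4 = 1.

1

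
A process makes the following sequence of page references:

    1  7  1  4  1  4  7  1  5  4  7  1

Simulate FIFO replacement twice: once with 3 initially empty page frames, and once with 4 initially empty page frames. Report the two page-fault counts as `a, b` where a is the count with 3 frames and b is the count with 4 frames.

5, 4

3 frames: F F . F . . . . F . . F → 5 faults.
4 frames: F F . F . . . . F . . . → 4 faults.
4 < 5: adding a frame reduced faults, as is typical.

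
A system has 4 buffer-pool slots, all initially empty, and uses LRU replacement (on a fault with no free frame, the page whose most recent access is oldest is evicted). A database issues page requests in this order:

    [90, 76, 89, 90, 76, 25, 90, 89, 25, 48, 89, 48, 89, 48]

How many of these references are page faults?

90: fault, frames {90}
76: fault, frames {90,76}
89: fault, frames {90,76,89}
90: hit
76: hit
25: fault, frames {89,90,76,25}
90: hit
89: hit
25: hit
48: fault, evict 76, frames {90,89,25,48}
89: hit
48: hit
89: hit
48: hit
Page faults: 5.

5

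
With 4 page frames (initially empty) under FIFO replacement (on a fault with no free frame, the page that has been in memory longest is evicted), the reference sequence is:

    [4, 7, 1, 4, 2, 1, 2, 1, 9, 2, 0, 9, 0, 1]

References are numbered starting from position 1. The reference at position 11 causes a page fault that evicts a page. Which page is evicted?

pos 1: 4: fault, frames {4}
pos 2: 7: fault, frames {4,7}
pos 3: 1: fault, frames {4,7,1}
pos 4: 4: hit
pos 5: 2: fault, frames {4,7,1,2}
pos 6: 1: hit
pos 7: 2: hit
pos 8: 1: hit
pos 9: 9: fault, evict 4, frames {7,1,2,9}
pos 10: 2: hit
pos 11: 0: fault, evict 7, frames {1,2,9,0}
At position 11, page 7 is evicted.

7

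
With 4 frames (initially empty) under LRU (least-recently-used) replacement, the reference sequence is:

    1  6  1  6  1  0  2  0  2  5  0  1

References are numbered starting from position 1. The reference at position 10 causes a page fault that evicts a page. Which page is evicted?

6

pos 1: 1 -> fault, frames (1)
pos 2: 6 -> fault, frames (1 6)
pos 3: 1 -> hit
pos 4: 6 -> hit
pos 5: 1 -> hit
pos 6: 0 -> fault, frames (6 1 0)
pos 7: 2 -> fault, frames (6 1 0 2)
pos 8: 0 -> hit
pos 9: 2 -> hit
pos 10: 5 -> fault, evict 6, frames (1 0 2 5)
At position 10, page 6 is evicted.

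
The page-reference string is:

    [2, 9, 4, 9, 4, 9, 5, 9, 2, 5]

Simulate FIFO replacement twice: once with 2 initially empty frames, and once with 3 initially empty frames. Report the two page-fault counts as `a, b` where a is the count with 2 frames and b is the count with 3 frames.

7, 5

2 frames: F F F . . . F F F F → 7 faults.
3 frames: F F F . . . F . F . → 5 faults.
5 < 7: adding a frame reduced faults, as is typical.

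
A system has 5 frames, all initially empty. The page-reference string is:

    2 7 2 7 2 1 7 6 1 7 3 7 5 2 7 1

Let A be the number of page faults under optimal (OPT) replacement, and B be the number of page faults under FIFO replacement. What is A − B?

-3

Under OPT: F F . . . F . F . . F . F . . . → 6 faults.
Under FIFO: F F . . . F . F . . F . F F F F → 9 faults.
A − B = 6 − 9 = -3.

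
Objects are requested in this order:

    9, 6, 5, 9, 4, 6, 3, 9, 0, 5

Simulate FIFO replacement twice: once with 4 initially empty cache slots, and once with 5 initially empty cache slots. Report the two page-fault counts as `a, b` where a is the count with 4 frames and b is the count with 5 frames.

8, 6

4 frames: F F F . F . F F F F → 8 faults.
5 frames: F F F . F . F . F . → 6 faults.
6 < 8: adding a frame reduced faults, as is typical.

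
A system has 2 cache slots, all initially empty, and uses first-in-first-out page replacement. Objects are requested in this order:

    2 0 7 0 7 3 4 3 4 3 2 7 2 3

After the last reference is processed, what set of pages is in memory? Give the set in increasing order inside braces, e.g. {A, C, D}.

{3, 7}

2: miss, frames [2]
0: miss, frames [2, 0]
7: miss, evict 2, frames [0, 7]
0: hit
7: hit
3: miss, evict 0, frames [7, 3]
4: miss, evict 7, frames [3, 4]
3: hit
4: hit
3: hit
2: miss, evict 3, frames [4, 2]
7: miss, evict 4, frames [2, 7]
2: hit
3: miss, evict 2, frames [7, 3]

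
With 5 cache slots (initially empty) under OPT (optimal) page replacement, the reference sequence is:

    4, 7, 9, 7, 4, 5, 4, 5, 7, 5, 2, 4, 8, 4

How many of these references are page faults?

6

4 → miss, frames (4)
7 → miss, frames (4 7)
9 → miss, frames (4 7 9)
7 → hit
4 → hit
5 → miss, frames (4 7 9 5)
4 → hit
5 → hit
7 → hit
5 → hit
2 → miss, frames (4 7 9 5 2)
4 → hit
8 → miss, evict 2, frames (4 7 9 5 8)
4 → hit
Page faults: 6.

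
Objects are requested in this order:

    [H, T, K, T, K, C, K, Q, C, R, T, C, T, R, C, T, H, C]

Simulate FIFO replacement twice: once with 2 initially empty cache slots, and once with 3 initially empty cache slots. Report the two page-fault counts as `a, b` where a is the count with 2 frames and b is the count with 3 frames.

2 frames: F F F . . F . F . F F F . F . F F F → 12 faults.
3 frames: F F F . . F . F . F F F . . . . F . → 9 faults.
9 < 12: adding a frame reduced faults, as is typical.

12, 9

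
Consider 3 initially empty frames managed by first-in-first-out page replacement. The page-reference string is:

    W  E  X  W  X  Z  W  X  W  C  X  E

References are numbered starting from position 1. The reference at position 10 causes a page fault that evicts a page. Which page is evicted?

X

pos 1: W: fault, frames [W]
pos 2: E: fault, frames [W, E]
pos 3: X: fault, frames [W, E, X]
pos 4: W: hit
pos 5: X: hit
pos 6: Z: fault, evict W, frames [E, X, Z]
pos 7: W: fault, evict E, frames [X, Z, W]
pos 8: X: hit
pos 9: W: hit
pos 10: C: fault, evict X, frames [Z, W, C]
At position 10, page X is evicted.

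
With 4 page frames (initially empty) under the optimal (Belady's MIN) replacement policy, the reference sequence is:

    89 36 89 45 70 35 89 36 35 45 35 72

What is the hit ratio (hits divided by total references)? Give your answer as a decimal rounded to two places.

0.50

89 -> fault, frames (89)
36 -> fault, frames (89 36)
89 -> hit
45 -> fault, frames (89 36 45)
70 -> fault, frames (89 36 45 70)
35 -> fault, evict 70, frames (89 36 45 35)
89 -> hit
36 -> hit
35 -> hit
45 -> hit
35 -> hit
72 -> fault, evict 35, frames (89 36 45 72)
Hits: 6 of 12 references → 6/12 = 0.5000.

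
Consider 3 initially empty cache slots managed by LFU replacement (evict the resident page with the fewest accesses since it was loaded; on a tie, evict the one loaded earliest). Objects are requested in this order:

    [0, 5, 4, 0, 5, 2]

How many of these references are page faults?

0 -> fault, frames (0)
5 -> fault, frames (0 5)
4 -> fault, frames (0 5 4)
0 -> hit
5 -> hit
2 -> fault, evict 4, frames (0 5 2)
Page faults: 4.

4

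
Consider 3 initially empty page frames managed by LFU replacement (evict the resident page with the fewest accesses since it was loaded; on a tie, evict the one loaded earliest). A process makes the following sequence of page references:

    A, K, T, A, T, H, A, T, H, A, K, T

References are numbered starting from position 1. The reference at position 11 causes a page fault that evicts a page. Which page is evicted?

pos 1: A: fault, frames {A}
pos 2: K: fault, frames {A,K}
pos 3: T: fault, frames {A,K,T}
pos 4: A: hit
pos 5: T: hit
pos 6: H: fault, evict K, frames {A,T,H}
pos 7: A: hit
pos 8: T: hit
pos 9: H: hit
pos 10: A: hit
pos 11: K: fault, evict H, frames {A,T,K}
At position 11, page H is evicted.

H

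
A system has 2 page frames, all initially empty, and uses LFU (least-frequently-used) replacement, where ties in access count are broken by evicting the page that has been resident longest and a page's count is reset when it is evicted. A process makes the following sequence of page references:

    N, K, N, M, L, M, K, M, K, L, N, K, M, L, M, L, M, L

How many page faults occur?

N: fault, frames {N}
K: fault, frames {N,K}
N: hit
M: fault, evict K, frames {N,M}
L: fault, evict M, frames {N,L}
M: fault, evict L, frames {N,M}
K: fault, evict M, frames {N,K}
M: fault, evict K, frames {N,M}
K: fault, evict M, frames {N,K}
L: fault, evict K, frames {N,L}
N: hit
K: fault, evict L, frames {N,K}
M: fault, evict K, frames {N,M}
L: fault, evict M, frames {N,L}
M: fault, evict L, frames {N,M}
L: fault, evict M, frames {N,L}
M: fault, evict L, frames {N,M}
L: fault, evict M, frames {N,L}
Page faults: 16.

16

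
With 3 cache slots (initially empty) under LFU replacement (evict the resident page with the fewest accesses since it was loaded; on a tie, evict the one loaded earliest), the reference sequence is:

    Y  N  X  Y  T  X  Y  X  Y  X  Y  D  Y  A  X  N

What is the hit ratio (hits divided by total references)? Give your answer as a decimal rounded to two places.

Y -> miss, frames (Y)
N -> miss, frames (Y N)
X -> miss, frames (Y N X)
Y -> hit
T -> miss, evict N, frames (Y X T)
X -> hit
Y -> hit
X -> hit
Y -> hit
X -> hit
Y -> hit
D -> miss, evict T, frames (Y X D)
Y -> hit
A -> miss, evict D, frames (Y X A)
X -> hit
N -> miss, evict A, frames (Y X N)
Hits: 9 of 16 references → 9/16 = 0.5625.

0.56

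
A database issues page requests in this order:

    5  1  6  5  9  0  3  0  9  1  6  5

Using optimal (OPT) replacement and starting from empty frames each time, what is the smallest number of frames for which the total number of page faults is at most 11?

f=1: 12 faults
f=2: 10 faults
f=3: 9 faults
f=4: 8 faults
f=5: 7 faults
f=6: 6 faults
Smallest f with faults ≤ 11 is 2.

2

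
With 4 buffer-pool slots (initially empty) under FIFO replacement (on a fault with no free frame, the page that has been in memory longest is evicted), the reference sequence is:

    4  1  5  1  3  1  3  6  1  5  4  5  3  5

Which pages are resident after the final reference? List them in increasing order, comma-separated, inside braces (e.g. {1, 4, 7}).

4: fault, frames (4)
1: fault, frames (4 1)
5: fault, frames (4 1 5)
1: hit
3: fault, frames (4 1 5 3)
1: hit
3: hit
6: fault, evict 4, frames (1 5 3 6)
1: hit
5: hit
4: fault, evict 1, frames (5 3 6 4)
5: hit
3: hit
5: hit

{3, 4, 5, 6}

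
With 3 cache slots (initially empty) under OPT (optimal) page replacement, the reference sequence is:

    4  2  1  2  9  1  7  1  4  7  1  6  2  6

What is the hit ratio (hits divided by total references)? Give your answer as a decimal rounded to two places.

4 → fault, frames (4)
2 → fault, frames (4 2)
1 → fault, frames (4 2 1)
2 → hit
9 → fault, evict 2, frames (4 1 9)
1 → hit
7 → fault, evict 9, frames (4 1 7)
1 → hit
4 → hit
7 → hit
1 → hit
6 → fault, evict 7, frames (4 1 6)
2 → fault, evict 1, frames (4 6 2)
6 → hit
Hits: 7 of 14 references → 7/14 = 0.5000.

0.50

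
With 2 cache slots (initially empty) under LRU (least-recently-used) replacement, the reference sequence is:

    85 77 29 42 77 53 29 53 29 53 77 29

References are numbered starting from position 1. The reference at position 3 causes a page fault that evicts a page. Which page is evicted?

85

pos 1: 85 → fault, frames [85]
pos 2: 77 → fault, frames [85, 77]
pos 3: 29 → fault, evict 85, frames [77, 29]
At position 3, page 85 is evicted.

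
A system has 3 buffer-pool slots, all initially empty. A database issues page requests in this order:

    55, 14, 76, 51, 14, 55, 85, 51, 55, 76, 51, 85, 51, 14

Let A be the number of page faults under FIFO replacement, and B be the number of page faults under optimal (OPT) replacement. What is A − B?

Under FIFO: F F F F . F F . . F F . . F → 9 faults.
Under OPT: F F F F . . F . . F . . . F → 7 faults.
A − B = 9 − 7 = 2.

2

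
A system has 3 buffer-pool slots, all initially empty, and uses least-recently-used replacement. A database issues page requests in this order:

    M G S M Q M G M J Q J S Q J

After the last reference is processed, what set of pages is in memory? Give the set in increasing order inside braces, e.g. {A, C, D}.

{J, Q, S}

M: miss, frames {M}
G: miss, frames {M,G}
S: miss, frames {M,G,S}
M: hit
Q: miss, evict G, frames {S,M,Q}
M: hit
G: miss, evict S, frames {Q,M,G}
M: hit
J: miss, evict Q, frames {G,M,J}
Q: miss, evict G, frames {M,J,Q}
J: hit
S: miss, evict M, frames {Q,J,S}
Q: hit
J: hit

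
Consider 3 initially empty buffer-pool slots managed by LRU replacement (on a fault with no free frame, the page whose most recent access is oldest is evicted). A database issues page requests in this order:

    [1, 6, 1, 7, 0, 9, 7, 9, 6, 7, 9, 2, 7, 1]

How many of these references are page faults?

1 -> fault, frames {1}
6 -> fault, frames {1,6}
1 -> hit
7 -> fault, frames {6,1,7}
0 -> fault, evict 6, frames {1,7,0}
9 -> fault, evict 1, frames {7,0,9}
7 -> hit
9 -> hit
6 -> fault, evict 0, frames {7,9,6}
7 -> hit
9 -> hit
2 -> fault, evict 6, frames {7,9,2}
7 -> hit
1 -> fault, evict 9, frames {2,7,1}
Page faults: 8.

8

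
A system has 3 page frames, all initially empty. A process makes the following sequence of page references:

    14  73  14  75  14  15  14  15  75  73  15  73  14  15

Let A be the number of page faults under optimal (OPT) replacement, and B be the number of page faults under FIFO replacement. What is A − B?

Under OPT: F F . F . F . . . F . . . . → 5 faults.
Under FIFO: F F . F . F F . . F . . . . → 6 faults.
A − B = 5 − 6 = -1.

-1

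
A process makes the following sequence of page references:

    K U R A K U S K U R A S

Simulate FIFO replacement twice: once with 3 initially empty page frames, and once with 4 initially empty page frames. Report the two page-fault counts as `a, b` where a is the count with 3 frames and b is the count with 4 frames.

9, 10

3 frames: F F F F F F F . . F F . → 9 faults.
4 frames: F F F F . . F F F F F F → 10 faults.
10 > 9: adding a frame increased faults — Belady's anomaly.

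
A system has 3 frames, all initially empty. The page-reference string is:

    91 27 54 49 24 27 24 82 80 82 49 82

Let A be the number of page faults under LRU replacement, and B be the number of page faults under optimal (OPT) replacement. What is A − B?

2

Under LRU: F F F F F F . F F . F . → 9 faults.
Under OPT: F F F F F . . F F . . . → 7 faults.
A − B = 9 − 7 = 2.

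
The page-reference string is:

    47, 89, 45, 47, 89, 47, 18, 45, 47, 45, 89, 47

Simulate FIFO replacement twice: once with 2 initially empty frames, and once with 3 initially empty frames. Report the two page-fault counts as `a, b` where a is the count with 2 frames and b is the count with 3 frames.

2 frames: F F F F F . F F F . F . → 9 faults.
3 frames: F F F . . . F . F . F . → 6 faults.
6 < 9: adding a frame reduced faults, as is typical.

9, 6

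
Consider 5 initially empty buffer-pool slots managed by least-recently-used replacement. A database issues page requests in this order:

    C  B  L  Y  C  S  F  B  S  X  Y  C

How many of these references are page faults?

C -> fault, frames (C)
B -> fault, frames (C B)
L -> fault, frames (C B L)
Y -> fault, frames (C B L Y)
C -> hit
S -> fault, frames (B L Y C S)
F -> fault, evict B, frames (L Y C S F)
B -> fault, evict L, frames (Y C S F B)
S -> hit
X -> fault, evict Y, frames (C F B S X)
Y -> fault, evict C, frames (F B S X Y)
C -> fault, evict F, frames (B S X Y C)
Page faults: 10.

10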